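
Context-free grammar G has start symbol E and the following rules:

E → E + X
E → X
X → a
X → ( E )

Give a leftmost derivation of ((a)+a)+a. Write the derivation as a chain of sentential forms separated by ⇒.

E ⇒ E+X ⇒ X+X ⇒ (E)+X ⇒ (E+X)+X ⇒ (X+X)+X ⇒ ((E)+X)+X ⇒ ((X)+X)+X ⇒ ((a)+X)+X ⇒ ((a)+a)+X ⇒ ((a)+a)+a

E ⇒ E+X   [E → E + X]
E+X ⇒ X+X   [E → X]
X+X ⇒ (E)+X   [X → ( E )]
(E)+X ⇒ (E+X)+X   [E → E + X]
(E+X)+X ⇒ (X+X)+X   [E → X]
(X+X)+X ⇒ ((E)+X)+X   [X → ( E )]
((E)+X)+X ⇒ ((X)+X)+X   [E → X]
((X)+X)+X ⇒ ((a)+X)+X   [X → a]
((a)+X)+X ⇒ ((a)+a)+X   [X → a]
((a)+a)+X ⇒ ((a)+a)+a   [X → a]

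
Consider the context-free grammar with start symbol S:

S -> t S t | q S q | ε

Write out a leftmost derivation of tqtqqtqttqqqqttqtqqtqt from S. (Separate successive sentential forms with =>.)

S=>tSt=>tqSqt=>tqtStqt=>tqtqSqtqt=>tqtqqSqqtqt=>tqtqqtStqqtqt=>tqtqqtqSqtqqtqt=>tqtqqtqtStqtqqtqt=>tqtqqtqttSttqtqqtqt=>tqtqqtqttqSqttqtqqtqt=>tqtqqtqttqqSqqttqtqqtqt=>tqtqqtqttqqqqttqtqqtqt

S => tSt   [S -> t S t]
tSt => tqSqt   [S -> q S q]
tqSqt => tqtStqt   [S -> t S t]
tqtStqt => tqtqSqtqt   [S -> q S q]
tqtqSqtqt => tqtqqSqqtqt   [S -> q S q]
tqtqqSqqtqt => tqtqqtStqqtqt   [S -> t S t]
tqtqqtStqqtqt => tqtqqtqSqtqqtqt   [S -> q S q]
tqtqqtqSqtqqtqt => tqtqqtqtStqtqqtqt   [S -> t S t]
tqtqqtqtStqtqqtqt => tqtqqtqttSttqtqqtqt   [S -> t S t]
tqtqqtqttSttqtqqtqt => tqtqqtqttqSqttqtqqtqt   [S -> q S q]
tqtqqtqttqSqttqtqqtqt => tqtqqtqttqqSqqttqtqqtqt   [S -> q S q]
tqtqqtqttqqSqqttqtqqtqt => tqtqqtqttqqqqttqtqqtqt   [S -> ε]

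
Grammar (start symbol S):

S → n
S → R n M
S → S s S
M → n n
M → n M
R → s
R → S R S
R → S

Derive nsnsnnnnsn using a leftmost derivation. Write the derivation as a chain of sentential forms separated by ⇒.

S ⇒ SsS ⇒ nsS ⇒ nsSsS ⇒ nsRnMsS ⇒ nsSRSnMsS ⇒ nsnRSnMsS ⇒ nsnsSnMsS ⇒ nsnsnnMsS ⇒ nsnsnnnnsS ⇒ nsnsnnnnsn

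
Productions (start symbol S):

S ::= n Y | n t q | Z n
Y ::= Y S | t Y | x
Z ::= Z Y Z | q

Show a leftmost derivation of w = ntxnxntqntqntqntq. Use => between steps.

S => nY   [S ::= n Y]
nY => nYS   [Y ::= Y S]
nYS => nYSS   [Y ::= Y S]
nYSS => ntYSS   [Y ::= t Y]
ntYSS => ntYSSS   [Y ::= Y S]
ntYSSS => ntxSSS   [Y ::= x]
ntxSSS => ntxnYSS   [S ::= n Y]
ntxnYSS => ntxnYSSS   [Y ::= Y S]
ntxnYSSS => ntxnYSSSS   [Y ::= Y S]
ntxnYSSSS => ntxnxSSSS   [Y ::= x]
ntxnxSSSS => ntxnxntqSSS   [S ::= n t q]
ntxnxntqSSS => ntxnxntqntqSS   [S ::= n t q]
ntxnxntqntqSS => ntxnxntqntqntqS   [S ::= n t q]
ntxnxntqntqntqS => ntxnxntqntqntqntq   [S ::= n t q]

S => nY => nYS => nYSS => ntYSS => ntYSSS => ntxSSS => ntxnYSS => ntxnYSSS => ntxnYSSSS => ntxnxSSSS => ntxnxntqSSS => ntxnxntqntqSS => ntxnxntqntqntqS => ntxnxntqntqntqntq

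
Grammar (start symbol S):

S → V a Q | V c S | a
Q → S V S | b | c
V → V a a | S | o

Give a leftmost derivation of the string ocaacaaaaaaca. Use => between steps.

S => VcS => VaacS => VaaaacS => VaaaaaacS => SaaaaaacS => VcSaaaaaacS => ocSaaaaaacS => ocVaQaaaaaacS => ocSaQaaaaaacS => ocaaQaaaaaacS => ocaacaaaaaacS => ocaacaaaaaaca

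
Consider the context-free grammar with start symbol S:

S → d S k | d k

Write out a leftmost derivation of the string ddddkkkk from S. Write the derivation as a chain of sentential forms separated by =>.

S => dSk => ddSkk => dddSkkk => ddddkkkk

S => dSk   [S → d S k]
dSk => ddSkk   [S → d S k]
ddSkk => dddSkkk   [S → d S k]
dddSkkk => ddddkkkk   [S → d k]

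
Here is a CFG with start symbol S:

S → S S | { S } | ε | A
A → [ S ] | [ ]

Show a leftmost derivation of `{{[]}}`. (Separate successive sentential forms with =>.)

S => SS => SSS => SSSS => {S}SSS => {{S}}SSS => {{A}}SSS => {{[]}}SSS => {{[]}}SS => {{[]}}S => {{[]}}

S => SS   [S → S S]
SS => SSS   [S → S S]
SSS => SSSS   [S → S S]
SSSS => {S}SSS   [S → { S }]
{S}SSS => {{S}}SSS   [S → { S }]
{{S}}SSS => {{A}}SSS   [S → A]
{{A}}SSS => {{[]}}SSS   [A → [ ]]
{{[]}}SSS => {{[]}}SS   [S → ε]
{{[]}}SS => {{[]}}S   [S → ε]
{{[]}}S => {{[]}}   [S → ε]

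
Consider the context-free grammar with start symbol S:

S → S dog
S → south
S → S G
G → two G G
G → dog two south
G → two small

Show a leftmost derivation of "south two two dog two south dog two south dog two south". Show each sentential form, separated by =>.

S => S G => south G => south two G G => south two two G G G => south two two dog two south G G => south two two dog two south dog two south G => south two two dog two south dog two south dog two south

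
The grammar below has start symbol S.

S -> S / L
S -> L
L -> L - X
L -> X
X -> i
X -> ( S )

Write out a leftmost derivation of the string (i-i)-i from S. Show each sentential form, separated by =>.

S => L => L-X => X-X => (S)-X => (L)-X => (L-X)-X => (X-X)-X => (i-X)-X => (i-i)-X => (i-i)-i

S => L   [S -> L]
L => L-X   [L -> L - X]
L-X => X-X   [L -> X]
X-X => (S)-X   [X -> ( S )]
(S)-X => (L)-X   [S -> L]
(L)-X => (L-X)-X   [L -> L - X]
(L-X)-X => (X-X)-X   [L -> X]
(X-X)-X => (i-X)-X   [X -> i]
(i-X)-X => (i-i)-X   [X -> i]
(i-i)-X => (i-i)-i   [X -> i]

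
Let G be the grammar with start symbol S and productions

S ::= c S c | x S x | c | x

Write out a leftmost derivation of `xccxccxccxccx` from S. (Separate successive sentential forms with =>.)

S => xSx   [S ::= x S x]
xSx => xcScx   [S ::= c S c]
xcScx => xccSccx   [S ::= c S c]
xccSccx => xccxSxccx   [S ::= x S x]
xccxSxccx => xccxcScxccx   [S ::= c S c]
xccxcScxccx => xccxccSccxccx   [S ::= c S c]
xccxccSccxccx => xccxccxccxccx   [S ::= x]

S => xSx => xcScx => xccSccx => xccxSxccx => xccxcScxccx => xccxccSccxccx => xccxccxccxccx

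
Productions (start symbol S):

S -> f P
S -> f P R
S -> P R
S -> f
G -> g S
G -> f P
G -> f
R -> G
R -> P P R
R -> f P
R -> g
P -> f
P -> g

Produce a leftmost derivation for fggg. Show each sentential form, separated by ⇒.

S ⇒ PR ⇒ fR ⇒ fPPR ⇒ fgPR ⇒ fggR ⇒ fggg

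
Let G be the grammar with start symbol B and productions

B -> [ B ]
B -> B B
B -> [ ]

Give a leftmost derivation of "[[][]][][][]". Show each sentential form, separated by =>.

B=>BB=>BBB=>BBBB=>[B]BBB=>[BB]BBB=>[[]B]BBB=>[[][]]BBB=>[[][]][]BB=>[[][]][][]B=>[[][]][][][]

B => BB   [B -> B B]
BB => BBB   [B -> B B]
BBB => BBBB   [B -> B B]
BBBB => [B]BBB   [B -> [ B ]]
[B]BBB => [BB]BBB   [B -> B B]
[BB]BBB => [[]B]BBB   [B -> [ ]]
[[]B]BBB => [[][]]BBB   [B -> [ ]]
[[][]]BBB => [[][]][]BB   [B -> [ ]]
[[][]][]BB => [[][]][][]B   [B -> [ ]]
[[][]][][]B => [[][]][][][]   [B -> [ ]]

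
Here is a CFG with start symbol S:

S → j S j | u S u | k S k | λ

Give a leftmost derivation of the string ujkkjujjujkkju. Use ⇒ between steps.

S ⇒ uSu ⇒ ujSju ⇒ ujkSkju ⇒ ujkkSkkju ⇒ ujkkjSjkkju ⇒ ujkkjuSujkkju ⇒ ujkkjujSjujkkju ⇒ ujkkjujjujkkju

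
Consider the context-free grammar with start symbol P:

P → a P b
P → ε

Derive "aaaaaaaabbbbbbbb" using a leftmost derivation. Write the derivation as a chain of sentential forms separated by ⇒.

P ⇒ aPb   [P → a P b]
aPb ⇒ aaPbb   [P → a P b]
aaPbb ⇒ aaaPbbb   [P → a P b]
aaaPbbb ⇒ aaaaPbbbb   [P → a P b]
aaaaPbbbb ⇒ aaaaaPbbbbb   [P → a P b]
aaaaaPbbbbb ⇒ aaaaaaPbbbbbb   [P → a P b]
aaaaaaPbbbbbb ⇒ aaaaaaaPbbbbbbb   [P → a P b]
aaaaaaaPbbbbbbb ⇒ aaaaaaaaPbbbbbbbb   [P → a P b]
aaaaaaaaPbbbbbbbb ⇒ aaaaaaaabbbbbbbb   [P → ε]

P ⇒ aPb ⇒ aaPbb ⇒ aaaPbbb ⇒ aaaaPbbbb ⇒ aaaaaPbbbbb ⇒ aaaaaaPbbbbbb ⇒ aaaaaaaPbbbbbbb ⇒ aaaaaaaaPbbbbbbbb ⇒ aaaaaaaabbbbbbbb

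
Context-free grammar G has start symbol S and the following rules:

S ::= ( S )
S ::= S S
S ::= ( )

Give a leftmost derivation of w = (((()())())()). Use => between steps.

S => (S) => (SS) => ((S)S) => ((SS)S) => (((S)S)S) => (((SS)S)S) => (((()S)S)S) => (((()())S)S) => (((()())())S) => (((()())())())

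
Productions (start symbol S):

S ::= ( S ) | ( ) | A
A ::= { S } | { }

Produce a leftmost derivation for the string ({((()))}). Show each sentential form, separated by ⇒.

S ⇒ (S) ⇒ (A) ⇒ ({S}) ⇒ ({(S)}) ⇒ ({((S))}) ⇒ ({((()))})

S ⇒ (S)   [S ::= ( S )]
(S) ⇒ (A)   [S ::= A]
(A) ⇒ ({S})   [A ::= { S }]
({S}) ⇒ ({(S)})   [S ::= ( S )]
({(S)}) ⇒ ({((S))})   [S ::= ( S )]
({((S))}) ⇒ ({((()))})   [S ::= ( )]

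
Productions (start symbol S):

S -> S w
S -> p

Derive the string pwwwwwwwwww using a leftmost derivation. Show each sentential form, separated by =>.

S=>Sw=>Sww=>Swww=>Swwww=>Swwwww=>Swwwwww=>Swwwwwww=>Swwwwwwww=>Swwwwwwwww=>Swwwwwwwwww=>pwwwwwwwwww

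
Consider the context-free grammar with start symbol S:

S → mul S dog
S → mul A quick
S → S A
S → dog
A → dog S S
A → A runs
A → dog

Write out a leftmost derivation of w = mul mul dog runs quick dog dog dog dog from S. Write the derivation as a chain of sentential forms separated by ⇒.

S ⇒ S A   [S → S A]
S A ⇒ mul S dog A   [S → mul S dog]
mul S dog A ⇒ mul S A dog A   [S → S A]
mul S A dog A ⇒ mul S A A dog A   [S → S A]
mul S A A dog A ⇒ mul mul A quick A A dog A   [S → mul A quick]
mul mul A quick A A dog A ⇒ mul mul A runs quick A A dog A   [A → A runs]
mul mul A runs quick A A dog A ⇒ mul mul dog runs quick A A dog A   [A → dog]
mul mul dog runs quick A A dog A ⇒ mul mul dog runs quick dog A dog A   [A → dog]
mul mul dog runs quick dog A dog A ⇒ mul mul dog runs quick dog dog dog A   [A → dog]
mul mul dog runs quick dog dog dog A ⇒ mul mul dog runs quick dog dog dog dog   [A → dog]

S ⇒ S A ⇒ mul S dog A ⇒ mul S A dog A ⇒ mul S A A dog A ⇒ mul mul A quick A A dog A ⇒ mul mul A runs quick A A dog A ⇒ mul mul dog runs quick A A dog A ⇒ mul mul dog runs quick dog A dog A ⇒ mul mul dog runs quick dog dog dog A ⇒ mul mul dog runs quick dog dog dog dog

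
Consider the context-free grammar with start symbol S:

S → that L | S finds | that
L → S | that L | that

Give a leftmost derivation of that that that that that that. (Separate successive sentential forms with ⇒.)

S ⇒ that L   [S → that L]
that L ⇒ that S   [L → S]
that S ⇒ that that L   [S → that L]
that that L ⇒ that that that L   [L → that L]
that that that L ⇒ that that that S   [L → S]
that that that S ⇒ that that that that L   [S → that L]
that that that that L ⇒ that that that that that L   [L → that L]
that that that that that L ⇒ that that that that that that   [L → that]

S ⇒ that L ⇒ that S ⇒ that that L ⇒ that that that L ⇒ that that that S ⇒ that that that that L ⇒ that that that that that L ⇒ that that that that that that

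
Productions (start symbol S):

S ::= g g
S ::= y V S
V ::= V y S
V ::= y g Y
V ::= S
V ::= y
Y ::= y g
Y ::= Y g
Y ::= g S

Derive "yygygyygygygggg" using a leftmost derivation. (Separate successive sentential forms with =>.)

S => yVS => yygYS => yygygS => yygygyVS => yygygyVySS => yygygyygYySS => yygygyygygySS => yygygyygygyggS => yygygyygygygggg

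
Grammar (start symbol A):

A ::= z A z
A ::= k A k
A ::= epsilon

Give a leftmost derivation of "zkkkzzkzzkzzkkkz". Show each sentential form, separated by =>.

A => zAz   [A ::= z A z]
zAz => zkAkz   [A ::= k A k]
zkAkz => zkkAkkz   [A ::= k A k]
zkkAkkz => zkkkAkkkz   [A ::= k A k]
zkkkAkkkz => zkkkzAzkkkz   [A ::= z A z]
zkkkzAzkkkz => zkkkzzAzzkkkz   [A ::= z A z]
zkkkzzAzzkkkz => zkkkzzkAkzzkkkz   [A ::= k A k]
zkkkzzkAkzzkkkz => zkkkzzkzAzkzzkkkz   [A ::= z A z]
zkkkzzkzAzkzzkkkz => zkkkzzkzzkzzkkkz   [A ::= epsilon]

A => zAz => zkAkz => zkkAkkz => zkkkAkkkz => zkkkzAzkkkz => zkkkzzAzzkkkz => zkkkzzkAkzzkkkz => zkkkzzkzAzkzzkkkz => zkkkzzkzzkzzkkkz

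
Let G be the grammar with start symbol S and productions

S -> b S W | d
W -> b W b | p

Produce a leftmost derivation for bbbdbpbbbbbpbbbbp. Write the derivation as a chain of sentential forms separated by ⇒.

S⇒bSW⇒bbSWW⇒bbbSWWW⇒bbbdWWW⇒bbbdbWbWW⇒bbbdbpbWW⇒bbbdbpbbWbW⇒bbbdbpbbbWbbW⇒bbbdbpbbbbWbbbW⇒bbbdbpbbbbbWbbbbW⇒bbbdbpbbbbbpbbbbW⇒bbbdbpbbbbbpbbbbp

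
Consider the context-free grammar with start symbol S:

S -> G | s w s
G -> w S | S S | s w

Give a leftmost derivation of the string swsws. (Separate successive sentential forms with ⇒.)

S ⇒ G   [S -> G]
G ⇒ SS   [G -> S S]
SS ⇒ GS   [S -> G]
GS ⇒ swS   [G -> s w]
swS ⇒ swsws   [S -> s w s]

S ⇒ G ⇒ SS ⇒ GS ⇒ swS ⇒ swsws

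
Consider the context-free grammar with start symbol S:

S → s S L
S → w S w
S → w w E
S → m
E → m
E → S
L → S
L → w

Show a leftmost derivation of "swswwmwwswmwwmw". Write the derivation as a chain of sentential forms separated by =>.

S => sSL => swSwL => swsSLwL => swswwELwL => swswwmLwL => swswwmwwL => swswwmwwS => swswwmwwsSL => swswwmwwswSwL => swswwmwwswmwL => swswwmwwswmwS => swswwmwwswmwwSw => swswwmwwswmwwmw

S => sSL   [S → s S L]
sSL => swSwL   [S → w S w]
swSwL => swsSLwL   [S → s S L]
swsSLwL => swswwELwL   [S → w w E]
swswwELwL => swswwmLwL   [E → m]
swswwmLwL => swswwmwwL   [L → w]
swswwmwwL => swswwmwwS   [L → S]
swswwmwwS => swswwmwwsSL   [S → s S L]
swswwmwwsSL => swswwmwwswSwL   [S → w S w]
swswwmwwswSwL => swswwmwwswmwL   [S → m]
swswwmwwswmwL => swswwmwwswmwS   [L → S]
swswwmwwswmwS => swswwmwwswmwwSw   [S → w S w]
swswwmwwswmwwSw => swswwmwwswmwwmw   [S → m]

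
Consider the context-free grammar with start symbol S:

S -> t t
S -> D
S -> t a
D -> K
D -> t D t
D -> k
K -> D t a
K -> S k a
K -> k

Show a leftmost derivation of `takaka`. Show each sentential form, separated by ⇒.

S ⇒ D ⇒ K ⇒ Ska ⇒ Dka ⇒ Kka ⇒ Skaka ⇒ takaka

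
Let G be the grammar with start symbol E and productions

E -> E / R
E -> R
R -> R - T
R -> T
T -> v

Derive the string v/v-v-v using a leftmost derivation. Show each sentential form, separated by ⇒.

E ⇒ E/R   [E -> E / R]
E/R ⇒ R/R   [E -> R]
R/R ⇒ T/R   [R -> T]
T/R ⇒ v/R   [T -> v]
v/R ⇒ v/R-T   [R -> R - T]
v/R-T ⇒ v/R-T-T   [R -> R - T]
v/R-T-T ⇒ v/T-T-T   [R -> T]
v/T-T-T ⇒ v/v-T-T   [T -> v]
v/v-T-T ⇒ v/v-v-T   [T -> v]
v/v-v-T ⇒ v/v-v-v   [T -> v]

E⇒E/R⇒R/R⇒T/R⇒v/R⇒v/R-T⇒v/R-T-T⇒v/T-T-T⇒v/v-T-T⇒v/v-v-T⇒v/v-v-v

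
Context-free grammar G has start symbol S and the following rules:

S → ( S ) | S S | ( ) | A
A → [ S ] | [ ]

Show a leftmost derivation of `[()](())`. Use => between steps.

S => SS => AS => [S]S => [()]S => [()](S) => [()](())

S => SS   [S → S S]
SS => AS   [S → A]
AS => [S]S   [A → [ S ]]
[S]S => [()]S   [S → ( )]
[()]S => [()](S)   [S → ( S )]
[()](S) => [()](())   [S → ( )]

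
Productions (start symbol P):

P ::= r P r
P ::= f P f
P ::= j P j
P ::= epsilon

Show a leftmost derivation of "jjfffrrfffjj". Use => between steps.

P => jPj => jjPjj => jjfPfjj => jjffPffjj => jjfffPfffjj => jjfffrPrfffjj => jjfffrrfffjj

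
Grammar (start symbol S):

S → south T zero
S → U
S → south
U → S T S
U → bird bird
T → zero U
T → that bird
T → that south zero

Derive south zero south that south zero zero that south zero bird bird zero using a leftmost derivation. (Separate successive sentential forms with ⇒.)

S ⇒ south T zero   [S → south T zero]
south T zero ⇒ south zero U zero   [T → zero U]
south zero U zero ⇒ south zero S T S zero   [U → S T S]
south zero S T S zero ⇒ south zero south T zero T S zero   [S → south T zero]
south zero south T zero T S zero ⇒ south zero south that south zero zero T S zero   [T → that south zero]
south zero south that south zero zero T S zero ⇒ south zero south that south zero zero that south zero S zero   [T → that south zero]
south zero south that south zero zero that south zero S zero ⇒ south zero south that south zero zero that south zero U zero   [S → U]
south zero south that south zero zero that south zero U zero ⇒ south zero south that south zero zero that south zero bird bird zero   [U → bird bird]

S ⇒ south T zero ⇒ south zero U zero ⇒ south zero S T S zero ⇒ south zero south T zero T S zero ⇒ south zero south that south zero zero T S zero ⇒ south zero south that south zero zero that south zero S zero ⇒ south zero south that south zero zero that south zero U zero ⇒ south zero south that south zero zero that south zero bird bird zero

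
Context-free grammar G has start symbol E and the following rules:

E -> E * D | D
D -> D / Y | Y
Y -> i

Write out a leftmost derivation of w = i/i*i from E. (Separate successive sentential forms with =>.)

E=>E*D=>D*D=>D/Y*D=>Y/Y*D=>i/Y*D=>i/i*D=>i/i*Y=>i/i*i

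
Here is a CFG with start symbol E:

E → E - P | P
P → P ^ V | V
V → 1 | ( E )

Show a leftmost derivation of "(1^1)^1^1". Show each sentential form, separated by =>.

E => P   [E → P]
P => P^V   [P → P ^ V]
P^V => P^V^V   [P → P ^ V]
P^V^V => V^V^V   [P → V]
V^V^V => (E)^V^V   [V → ( E )]
(E)^V^V => (P)^V^V   [E → P]
(P)^V^V => (P^V)^V^V   [P → P ^ V]
(P^V)^V^V => (V^V)^V^V   [P → V]
(V^V)^V^V => (1^V)^V^V   [V → 1]
(1^V)^V^V => (1^1)^V^V   [V → 1]
(1^1)^V^V => (1^1)^1^V   [V → 1]
(1^1)^1^V => (1^1)^1^1   [V → 1]

E=>P=>P^V=>P^V^V=>V^V^V=>(E)^V^V=>(P)^V^V=>(P^V)^V^V=>(V^V)^V^V=>(1^V)^V^V=>(1^1)^V^V=>(1^1)^1^V=>(1^1)^1^1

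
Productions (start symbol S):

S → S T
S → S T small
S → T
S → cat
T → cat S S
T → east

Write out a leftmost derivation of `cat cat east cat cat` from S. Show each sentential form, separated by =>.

S => T   [S → T]
T => cat S S   [T → cat S S]
cat S S => cat T S   [S → T]
cat T S => cat cat S S S   [T → cat S S]
cat cat S S S => cat cat T S S   [S → T]
cat cat T S S => cat cat east S S   [T → east]
cat cat east S S => cat cat east cat S   [S → cat]
cat cat east cat S => cat cat east cat cat   [S → cat]

S => T => cat S S => cat T S => cat cat S S S => cat cat T S S => cat cat east S S => cat cat east cat S => cat cat east cat cat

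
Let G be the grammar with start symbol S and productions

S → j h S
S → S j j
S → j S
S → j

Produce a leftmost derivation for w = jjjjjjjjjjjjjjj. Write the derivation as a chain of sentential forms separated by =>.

S => jS => jSjj => jSjjjj => jSjjjjjj => jSjjjjjjjj => jSjjjjjjjjjj => jjSjjjjjjjjjj => jjSjjjjjjjjjjjj => jjjjjjjjjjjjjjj

S => jS   [S → j S]
jS => jSjj   [S → S j j]
jSjj => jSjjjj   [S → S j j]
jSjjjj => jSjjjjjj   [S → S j j]
jSjjjjjj => jSjjjjjjjj   [S → S j j]
jSjjjjjjjj => jSjjjjjjjjjj   [S → S j j]
jSjjjjjjjjjj => jjSjjjjjjjjjj   [S → j S]
jjSjjjjjjjjjj => jjSjjjjjjjjjjjj   [S → S j j]
jjSjjjjjjjjjjjj => jjjjjjjjjjjjjjj   [S → j]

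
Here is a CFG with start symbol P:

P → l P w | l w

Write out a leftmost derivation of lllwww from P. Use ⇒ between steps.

P ⇒ lPw ⇒ llPww ⇒ lllwww

P ⇒ lPw   [P → l P w]
lPw ⇒ llPww   [P → l P w]
llPww ⇒ lllwww   [P → l w]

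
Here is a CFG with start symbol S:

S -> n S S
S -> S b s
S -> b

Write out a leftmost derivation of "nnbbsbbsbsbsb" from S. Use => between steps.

S => nSS => nSbsS => nSbsbsS => nSbsbsbsS => nnSSbsbsbsS => nnSbsSbsbsbsS => nnbbsSbsbsbsS => nnbbsbbsbsbsS => nnbbsbbsbsbsb

S => nSS   [S -> n S S]
nSS => nSbsS   [S -> S b s]
nSbsS => nSbsbsS   [S -> S b s]
nSbsbsS => nSbsbsbsS   [S -> S b s]
nSbsbsbsS => nnSSbsbsbsS   [S -> n S S]
nnSSbsbsbsS => nnSbsSbsbsbsS   [S -> S b s]
nnSbsSbsbsbsS => nnbbsSbsbsbsS   [S -> b]
nnbbsSbsbsbsS => nnbbsbbsbsbsS   [S -> b]
nnbbsbbsbsbsS => nnbbsbbsbsbsb   [S -> b]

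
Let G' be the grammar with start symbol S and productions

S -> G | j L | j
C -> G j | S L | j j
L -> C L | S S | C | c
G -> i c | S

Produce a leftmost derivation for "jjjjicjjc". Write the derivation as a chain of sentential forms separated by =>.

S=>jL=>jCL=>jjjL=>jjjCL=>jjjGjL=>jjjSjL=>jjjjLjL=>jjjjCjL=>jjjjGjjL=>jjjjicjjL=>jjjjicjjc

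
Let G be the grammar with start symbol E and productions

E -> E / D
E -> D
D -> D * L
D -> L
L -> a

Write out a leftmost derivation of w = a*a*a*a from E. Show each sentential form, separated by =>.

E => D   [E -> D]
D => D*L   [D -> D * L]
D*L => D*L*L   [D -> D * L]
D*L*L => D*L*L*L   [D -> D * L]
D*L*L*L => L*L*L*L   [D -> L]
L*L*L*L => a*L*L*L   [L -> a]
a*L*L*L => a*a*L*L   [L -> a]
a*a*L*L => a*a*a*L   [L -> a]
a*a*a*L => a*a*a*a   [L -> a]

E=>D=>D*L=>D*L*L=>D*L*L*L=>L*L*L*L=>a*L*L*L=>a*a*L*L=>a*a*a*L=>a*a*a*a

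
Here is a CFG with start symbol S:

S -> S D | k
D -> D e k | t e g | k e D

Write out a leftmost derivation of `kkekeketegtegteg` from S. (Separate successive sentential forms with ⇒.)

S ⇒ SD ⇒ SDD ⇒ SDDD ⇒ kDDD ⇒ kkeDDD ⇒ kkekeDDD ⇒ kkekekeDDD ⇒ kkekeketegDD ⇒ kkekeketegtegD ⇒ kkekeketegtegteg

S ⇒ SD   [S -> S D]
SD ⇒ SDD   [S -> S D]
SDD ⇒ SDDD   [S -> S D]
SDDD ⇒ kDDD   [S -> k]
kDDD ⇒ kkeDDD   [D -> k e D]
kkeDDD ⇒ kkekeDDD   [D -> k e D]
kkekeDDD ⇒ kkekekeDDD   [D -> k e D]
kkekekeDDD ⇒ kkekeketegDD   [D -> t e g]
kkekeketegDD ⇒ kkekeketegtegD   [D -> t e g]
kkekeketegtegD ⇒ kkekeketegtegteg   [D -> t e g]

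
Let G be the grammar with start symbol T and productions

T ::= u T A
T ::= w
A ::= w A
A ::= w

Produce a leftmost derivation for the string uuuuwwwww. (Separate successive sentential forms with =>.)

T=>uTA=>uuTAA=>uuuTAAA=>uuuuTAAAA=>uuuuwAAAA=>uuuuwwAAA=>uuuuwwwAA=>uuuuwwwwA=>uuuuwwwww

T => uTA   [T ::= u T A]
uTA => uuTAA   [T ::= u T A]
uuTAA => uuuTAAA   [T ::= u T A]
uuuTAAA => uuuuTAAAA   [T ::= u T A]
uuuuTAAAA => uuuuwAAAA   [T ::= w]
uuuuwAAAA => uuuuwwAAA   [A ::= w]
uuuuwwAAA => uuuuwwwAA   [A ::= w]
uuuuwwwAA => uuuuwwwwA   [A ::= w]
uuuuwwwwA => uuuuwwwww   [A ::= w]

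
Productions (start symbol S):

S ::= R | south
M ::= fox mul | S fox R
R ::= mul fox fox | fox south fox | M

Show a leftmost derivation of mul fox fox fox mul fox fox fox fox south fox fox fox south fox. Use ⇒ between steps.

S ⇒ R   [S ::= R]
R ⇒ M   [R ::= M]
M ⇒ S fox R   [M ::= S fox R]
S fox R ⇒ R fox R   [S ::= R]
R fox R ⇒ M fox R   [R ::= M]
M fox R ⇒ S fox R fox R   [M ::= S fox R]
S fox R fox R ⇒ R fox R fox R   [S ::= R]
R fox R fox R ⇒ M fox R fox R   [R ::= M]
M fox R fox R ⇒ S fox R fox R fox R   [M ::= S fox R]
S fox R fox R fox R ⇒ R fox R fox R fox R   [S ::= R]
R fox R fox R fox R ⇒ mul fox fox fox R fox R fox R   [R ::= mul fox fox]
mul fox fox fox R fox R fox R ⇒ mul fox fox fox mul fox fox fox R fox R   [R ::= mul fox fox]
mul fox fox fox mul fox fox fox R fox R ⇒ mul fox fox fox mul fox fox fox fox south fox fox R   [R ::= fox south fox]
mul fox fox fox mul fox fox fox fox south fox fox R ⇒ mul fox fox fox mul fox fox fox fox south fox fox fox south fox   [R ::= fox south fox]

S ⇒ R ⇒ M ⇒ S fox R ⇒ R fox R ⇒ M fox R ⇒ S fox R fox R ⇒ R fox R fox R ⇒ M fox R fox R ⇒ S fox R fox R fox R ⇒ R fox R fox R fox R ⇒ mul fox fox fox R fox R fox R ⇒ mul fox fox fox mul fox fox fox R fox R ⇒ mul fox fox fox mul fox fox fox fox south fox fox R ⇒ mul fox fox fox mul fox fox fox fox south fox fox fox south fox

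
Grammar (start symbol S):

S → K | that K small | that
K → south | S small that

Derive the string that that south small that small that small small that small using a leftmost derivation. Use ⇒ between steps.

S ⇒ that K small ⇒ that S small that small ⇒ that that K small small that small ⇒ that that S small that small small that small ⇒ that that K small that small small that small ⇒ that that S small that small that small small that small ⇒ that that K small that small that small small that small ⇒ that that south small that small that small small that small

S ⇒ that K small   [S → that K small]
that K small ⇒ that S small that small   [K → S small that]
that S small that small ⇒ that that K small small that small   [S → that K small]
that that K small small that small ⇒ that that S small that small small that small   [K → S small that]
that that S small that small small that small ⇒ that that K small that small small that small   [S → K]
that that K small that small small that small ⇒ that that S small that small that small small that small   [K → S small that]
that that S small that small that small small that small ⇒ that that K small that small that small small that small   [S → K]
that that K small that small that small small that small ⇒ that that south small that small that small small that small   [K → south]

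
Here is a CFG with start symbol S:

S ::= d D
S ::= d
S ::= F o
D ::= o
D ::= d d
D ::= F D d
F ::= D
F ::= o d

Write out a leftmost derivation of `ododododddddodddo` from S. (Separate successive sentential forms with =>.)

S=>Fo=>Do=>FDdo=>odDdo=>odFDddo=>ododDddo=>ododFDdddo=>ododDDdddo=>ododFDdDdddo=>odododDdDdddo=>odododFDddDdddo=>ododododDddDdddo=>ododododddddDdddo=>ododododddddodddo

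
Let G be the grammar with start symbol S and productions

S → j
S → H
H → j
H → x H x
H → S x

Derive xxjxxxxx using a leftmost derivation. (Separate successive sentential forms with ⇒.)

S ⇒ H ⇒ Sx ⇒ Hx ⇒ xHxx ⇒ xxHxxx ⇒ xxSxxxx ⇒ xxHxxxx ⇒ xxSxxxxx ⇒ xxjxxxxx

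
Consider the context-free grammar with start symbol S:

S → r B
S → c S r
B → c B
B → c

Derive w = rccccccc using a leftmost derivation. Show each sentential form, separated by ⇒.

S ⇒ rB ⇒ rcB ⇒ rccB ⇒ rcccB ⇒ rccccB ⇒ rcccccB ⇒ rccccccB ⇒ rccccccc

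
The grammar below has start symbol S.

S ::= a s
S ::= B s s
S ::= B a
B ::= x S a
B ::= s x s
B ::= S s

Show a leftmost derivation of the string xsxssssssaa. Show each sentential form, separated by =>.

S => Ba => xSaa => xBssaa => xSsssaa => xBsssssaa => xsxssssssaa

S => Ba   [S ::= B a]
Ba => xSaa   [B ::= x S a]
xSaa => xBssaa   [S ::= B s s]
xBssaa => xSsssaa   [B ::= S s]
xSsssaa => xBsssssaa   [S ::= B s s]
xBsssssaa => xsxssssssaa   [B ::= s x s]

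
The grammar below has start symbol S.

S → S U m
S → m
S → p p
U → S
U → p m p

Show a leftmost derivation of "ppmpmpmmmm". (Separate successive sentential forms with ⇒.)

S ⇒ SUm ⇒ ppUm ⇒ ppSm ⇒ ppSUmm ⇒ ppSUmUmm ⇒ ppmUmUmm ⇒ ppmpmpmUmm ⇒ ppmpmpmSmm ⇒ ppmpmpmmmm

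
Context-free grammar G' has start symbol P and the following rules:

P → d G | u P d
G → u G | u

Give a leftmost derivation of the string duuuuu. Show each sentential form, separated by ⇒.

P⇒dG⇒duG⇒duuG⇒duuuG⇒duuuuG⇒duuuuu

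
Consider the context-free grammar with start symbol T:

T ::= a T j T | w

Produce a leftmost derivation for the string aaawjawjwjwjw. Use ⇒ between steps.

T⇒aTjT⇒aaTjTjT⇒aaaTjTjTjT⇒aaawjTjTjT⇒aaawjaTjTjTjT⇒aaawjawjTjTjT⇒aaawjawjwjTjT⇒aaawjawjwjwjT⇒aaawjawjwjwjw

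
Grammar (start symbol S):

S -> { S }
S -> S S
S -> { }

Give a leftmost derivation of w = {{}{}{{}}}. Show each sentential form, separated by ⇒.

S ⇒ {S} ⇒ {SS} ⇒ {SSS} ⇒ {{}SS} ⇒ {{}{}S} ⇒ {{}{}{S}} ⇒ {{}{}{{}}}

S ⇒ {S}   [S -> { S }]
{S} ⇒ {SS}   [S -> S S]
{SS} ⇒ {SSS}   [S -> S S]
{SSS} ⇒ {{}SS}   [S -> { }]
{{}SS} ⇒ {{}{}S}   [S -> { }]
{{}{}S} ⇒ {{}{}{S}}   [S -> { S }]
{{}{}{S}} ⇒ {{}{}{{}}}   [S -> { }]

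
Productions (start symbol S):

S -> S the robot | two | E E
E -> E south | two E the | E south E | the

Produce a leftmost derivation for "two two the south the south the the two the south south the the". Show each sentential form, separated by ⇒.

S ⇒ E E ⇒ two E the E ⇒ two two E the the E ⇒ two two E south E the the E ⇒ two two the south E the the E ⇒ two two the south E south the the E ⇒ two two the south the south the the E ⇒ two two the south the south the the two E the ⇒ two two the south the south the the two E south E the ⇒ two two the south the south the the two E south south E the ⇒ two two the south the south the the two the south south E the ⇒ two two the south the south the the two the south south the the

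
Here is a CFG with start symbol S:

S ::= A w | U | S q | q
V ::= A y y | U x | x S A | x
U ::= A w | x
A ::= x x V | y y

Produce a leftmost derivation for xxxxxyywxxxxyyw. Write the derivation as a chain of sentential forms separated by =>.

S => Aw => xxVw => xxAyyw => xxxxVyyw => xxxxxSAyyw => xxxxxAwAyyw => xxxxxyywAyyw => xxxxxyywxxVyyw => xxxxxyywxxUxyyw => xxxxxyywxxxxyyw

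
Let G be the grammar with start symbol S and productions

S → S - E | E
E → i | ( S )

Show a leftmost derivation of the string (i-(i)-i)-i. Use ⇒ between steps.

S⇒S-E⇒E-E⇒(S)-E⇒(S-E)-E⇒(S-E-E)-E⇒(E-E-E)-E⇒(i-E-E)-E⇒(i-(S)-E)-E⇒(i-(E)-E)-E⇒(i-(i)-E)-E⇒(i-(i)-i)-E⇒(i-(i)-i)-i

S ⇒ S-E   [S → S - E]
S-E ⇒ E-E   [S → E]
E-E ⇒ (S)-E   [E → ( S )]
(S)-E ⇒ (S-E)-E   [S → S - E]
(S-E)-E ⇒ (S-E-E)-E   [S → S - E]
(S-E-E)-E ⇒ (E-E-E)-E   [S → E]
(E-E-E)-E ⇒ (i-E-E)-E   [E → i]
(i-E-E)-E ⇒ (i-(S)-E)-E   [E → ( S )]
(i-(S)-E)-E ⇒ (i-(E)-E)-E   [S → E]
(i-(E)-E)-E ⇒ (i-(i)-E)-E   [E → i]
(i-(i)-E)-E ⇒ (i-(i)-i)-E   [E → i]
(i-(i)-i)-E ⇒ (i-(i)-i)-i   [E → i]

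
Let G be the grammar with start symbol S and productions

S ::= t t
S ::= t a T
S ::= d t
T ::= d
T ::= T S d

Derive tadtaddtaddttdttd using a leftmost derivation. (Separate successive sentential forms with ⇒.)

S ⇒ taT   [S ::= t a T]
taT ⇒ taTSd   [T ::= T S d]
taTSd ⇒ taTSdSd   [T ::= T S d]
taTSdSd ⇒ taTSdSdSd   [T ::= T S d]
taTSdSdSd ⇒ taTSdSdSdSd   [T ::= T S d]
taTSdSdSdSd ⇒ tadSdSdSdSd   [T ::= d]
tadSdSdSdSd ⇒ tadtaTdSdSdSd   [S ::= t a T]
tadtaTdSdSdSd ⇒ tadtaddSdSdSd   [T ::= d]
tadtaddSdSdSd ⇒ tadtaddtaTdSdSd   [S ::= t a T]
tadtaddtaTdSdSd ⇒ tadtaddtaddSdSd   [T ::= d]
tadtaddtaddSdSd ⇒ tadtaddtaddttdSd   [S ::= t t]
tadtaddtaddttdSd ⇒ tadtaddtaddttdttd   [S ::= t t]

S ⇒ taT ⇒ taTSd ⇒ taTSdSd ⇒ taTSdSdSd ⇒ taTSdSdSdSd ⇒ tadSdSdSdSd ⇒ tadtaTdSdSdSd ⇒ tadtaddSdSdSd ⇒ tadtaddtaTdSdSd ⇒ tadtaddtaddSdSd ⇒ tadtaddtaddttdSd ⇒ tadtaddtaddttdttd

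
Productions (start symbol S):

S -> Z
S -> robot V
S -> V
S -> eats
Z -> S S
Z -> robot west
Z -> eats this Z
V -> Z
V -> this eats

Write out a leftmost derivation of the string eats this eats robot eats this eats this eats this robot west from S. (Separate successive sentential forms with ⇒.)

S ⇒ Z   [S -> Z]
Z ⇒ eats this Z   [Z -> eats this Z]
eats this Z ⇒ eats this S S   [Z -> S S]
eats this S S ⇒ eats this eats S   [S -> eats]
eats this eats S ⇒ eats this eats robot V   [S -> robot V]
eats this eats robot V ⇒ eats this eats robot Z   [V -> Z]
eats this eats robot Z ⇒ eats this eats robot eats this Z   [Z -> eats this Z]
eats this eats robot eats this Z ⇒ eats this eats robot eats this eats this Z   [Z -> eats this Z]
eats this eats robot eats this eats this Z ⇒ eats this eats robot eats this eats this eats this Z   [Z -> eats this Z]
eats this eats robot eats this eats this eats this Z ⇒ eats this eats robot eats this eats this eats this robot west   [Z -> robot west]

S ⇒ Z ⇒ eats this Z ⇒ eats this S S ⇒ eats this eats S ⇒ eats this eats robot V ⇒ eats this eats robot Z ⇒ eats this eats robot eats this Z ⇒ eats this eats robot eats this eats this Z ⇒ eats this eats robot eats this eats this eats this Z ⇒ eats this eats robot eats this eats this eats this robot west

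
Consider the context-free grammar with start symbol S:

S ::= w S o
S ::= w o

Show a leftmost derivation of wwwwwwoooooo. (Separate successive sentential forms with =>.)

S=>wSo=>wwSoo=>wwwSooo=>wwwwSoooo=>wwwwwSooooo=>wwwwwwoooooo

S => wSo   [S ::= w S o]
wSo => wwSoo   [S ::= w S o]
wwSoo => wwwSooo   [S ::= w S o]
wwwSooo => wwwwSoooo   [S ::= w S o]
wwwwSoooo => wwwwwSooooo   [S ::= w S o]
wwwwwSooooo => wwwwwwoooooo   [S ::= w o]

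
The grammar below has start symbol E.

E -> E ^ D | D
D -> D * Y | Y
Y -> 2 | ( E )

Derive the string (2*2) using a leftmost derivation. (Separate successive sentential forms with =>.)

E => D => Y => (E) => (D) => (D*Y) => (Y*Y) => (2*Y) => (2*2)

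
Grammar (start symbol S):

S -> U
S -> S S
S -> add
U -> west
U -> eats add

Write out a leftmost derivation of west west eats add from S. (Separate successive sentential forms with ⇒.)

S ⇒ S S   [S -> S S]
S S ⇒ U S   [S -> U]
U S ⇒ west S   [U -> west]
west S ⇒ west S S   [S -> S S]
west S S ⇒ west U S   [S -> U]
west U S ⇒ west west S   [U -> west]
west west S ⇒ west west U   [S -> U]
west west U ⇒ west west eats add   [U -> eats add]

S ⇒ S S ⇒ U S ⇒ west S ⇒ west S S ⇒ west U S ⇒ west west S ⇒ west west U ⇒ west west eats add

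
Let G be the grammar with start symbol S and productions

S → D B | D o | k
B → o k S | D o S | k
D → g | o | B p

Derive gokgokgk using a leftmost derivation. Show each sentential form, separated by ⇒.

S ⇒ DB ⇒ gB ⇒ gokS ⇒ gokDB ⇒ gokgB ⇒ gokgokS ⇒ gokgokDB ⇒ gokgokgB ⇒ gokgokgk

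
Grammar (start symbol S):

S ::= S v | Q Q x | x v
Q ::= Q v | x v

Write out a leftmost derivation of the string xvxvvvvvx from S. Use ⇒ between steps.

S⇒QQx⇒xvQx⇒xvQvx⇒xvQvvx⇒xvQvvvx⇒xvQvvvvx⇒xvxvvvvvx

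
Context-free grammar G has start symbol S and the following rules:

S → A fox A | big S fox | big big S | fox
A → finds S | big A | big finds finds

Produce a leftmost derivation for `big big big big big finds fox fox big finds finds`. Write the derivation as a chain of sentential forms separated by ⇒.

S ⇒ A fox A ⇒ big A fox A ⇒ big big A fox A ⇒ big big big A fox A ⇒ big big big big A fox A ⇒ big big big big big A fox A ⇒ big big big big big finds S fox A ⇒ big big big big big finds fox fox A ⇒ big big big big big finds fox fox big finds finds

S ⇒ A fox A   [S → A fox A]
A fox A ⇒ big A fox A   [A → big A]
big A fox A ⇒ big big A fox A   [A → big A]
big big A fox A ⇒ big big big A fox A   [A → big A]
big big big A fox A ⇒ big big big big A fox A   [A → big A]
big big big big A fox A ⇒ big big big big big A fox A   [A → big A]
big big big big big A fox A ⇒ big big big big big finds S fox A   [A → finds S]
big big big big big finds S fox A ⇒ big big big big big finds fox fox A   [S → fox]
big big big big big finds fox fox A ⇒ big big big big big finds fox fox big finds finds   [A → big finds finds]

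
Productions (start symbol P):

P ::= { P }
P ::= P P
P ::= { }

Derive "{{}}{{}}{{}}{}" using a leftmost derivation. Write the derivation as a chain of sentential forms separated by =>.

P => PP => PPP => PPPP => {P}PPP => {{}}PPP => {{}}{P}PP => {{}}{{}}PP => {{}}{{}}{P}P => {{}}{{}}{{}}P => {{}}{{}}{{}}{}

P => PP   [P ::= P P]
PP => PPP   [P ::= P P]
PPP => PPPP   [P ::= P P]
PPPP => {P}PPP   [P ::= { P }]
{P}PPP => {{}}PPP   [P ::= { }]
{{}}PPP => {{}}{P}PP   [P ::= { P }]
{{}}{P}PP => {{}}{{}}PP   [P ::= { }]
{{}}{{}}PP => {{}}{{}}{P}P   [P ::= { P }]
{{}}{{}}{P}P => {{}}{{}}{{}}P   [P ::= { }]
{{}}{{}}{{}}P => {{}}{{}}{{}}{}   [P ::= { }]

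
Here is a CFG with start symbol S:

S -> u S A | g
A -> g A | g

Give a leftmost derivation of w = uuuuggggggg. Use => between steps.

S=>uSA=>uuSAA=>uuuSAAA=>uuuuSAAAA=>uuuugAAAA=>uuuuggAAAA=>uuuugggAAA=>uuuuggggAA=>uuuugggggA=>uuuuggggggA=>uuuuggggggg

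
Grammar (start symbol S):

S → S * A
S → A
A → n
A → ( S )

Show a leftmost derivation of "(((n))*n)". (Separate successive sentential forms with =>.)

S=>A=>(S)=>(S*A)=>(A*A)=>((S)*A)=>((A)*A)=>(((S))*A)=>(((A))*A)=>(((n))*A)=>(((n))*n)

S => A   [S → A]
A => (S)   [A → ( S )]
(S) => (S*A)   [S → S * A]
(S*A) => (A*A)   [S → A]
(A*A) => ((S)*A)   [A → ( S )]
((S)*A) => ((A)*A)   [S → A]
((A)*A) => (((S))*A)   [A → ( S )]
(((S))*A) => (((A))*A)   [S → A]
(((A))*A) => (((n))*A)   [A → n]
(((n))*A) => (((n))*n)   [A → n]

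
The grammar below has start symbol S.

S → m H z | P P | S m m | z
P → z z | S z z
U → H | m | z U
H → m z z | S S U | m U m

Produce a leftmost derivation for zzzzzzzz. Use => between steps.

S => PP => SzzP => PPzzP => zzPzzP => zzzzzzP => zzzzzzzz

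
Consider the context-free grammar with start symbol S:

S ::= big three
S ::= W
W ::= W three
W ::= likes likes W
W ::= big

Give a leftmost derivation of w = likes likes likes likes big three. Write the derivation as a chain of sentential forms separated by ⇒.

S ⇒ W ⇒ likes likes W ⇒ likes likes likes likes W ⇒ likes likes likes likes W three ⇒ likes likes likes likes big three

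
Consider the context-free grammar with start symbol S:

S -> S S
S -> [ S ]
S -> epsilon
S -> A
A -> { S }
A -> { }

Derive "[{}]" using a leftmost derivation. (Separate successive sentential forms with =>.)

S => [S] => [A] => [{}]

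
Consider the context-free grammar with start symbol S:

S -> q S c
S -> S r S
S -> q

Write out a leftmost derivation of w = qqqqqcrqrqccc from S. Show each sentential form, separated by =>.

S => qSc => qqScc => qqqSccc => qqqSrSccc => qqqSrSrSccc => qqqqScrSrSccc => qqqqqcrSrSccc => qqqqqcrqrSccc => qqqqqcrqrqccc

S => qSc   [S -> q S c]
qSc => qqScc   [S -> q S c]
qqScc => qqqSccc   [S -> q S c]
qqqSccc => qqqSrSccc   [S -> S r S]
qqqSrSccc => qqqSrSrSccc   [S -> S r S]
qqqSrSrSccc => qqqqScrSrSccc   [S -> q S c]
qqqqScrSrSccc => qqqqqcrSrSccc   [S -> q]
qqqqqcrSrSccc => qqqqqcrqrSccc   [S -> q]
qqqqqcrqrSccc => qqqqqcrqrqccc   [S -> q]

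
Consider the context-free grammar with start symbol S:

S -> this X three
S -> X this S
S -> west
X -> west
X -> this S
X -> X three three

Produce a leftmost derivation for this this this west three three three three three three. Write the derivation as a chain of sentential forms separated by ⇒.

S ⇒ this X three   [S -> this X three]
this X three ⇒ this X three three three   [X -> X three three]
this X three three three ⇒ this this S three three three   [X -> this S]
this this S three three three ⇒ this this this X three three three three   [S -> this X three]
this this this X three three three three ⇒ this this this X three three three three three three   [X -> X three three]
this this this X three three three three three three ⇒ this this this west three three three three three three   [X -> west]

S ⇒ this X three ⇒ this X three three three ⇒ this this S three three three ⇒ this this this X three three three three ⇒ this this this X three three three three three three ⇒ this this this west three three three three three three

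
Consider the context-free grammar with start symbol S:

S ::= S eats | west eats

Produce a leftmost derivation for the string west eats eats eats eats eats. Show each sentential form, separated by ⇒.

S ⇒ S eats ⇒ S eats eats ⇒ S eats eats eats ⇒ S eats eats eats eats ⇒ west eats eats eats eats eats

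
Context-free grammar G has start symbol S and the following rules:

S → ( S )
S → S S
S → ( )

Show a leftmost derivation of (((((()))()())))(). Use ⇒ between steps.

S ⇒ SS   [S → S S]
SS ⇒ (S)S   [S → ( S )]
(S)S ⇒ ((S))S   [S → ( S )]
((S))S ⇒ (((S)))S   [S → ( S )]
(((S)))S ⇒ (((SS)))S   [S → S S]
(((SS)))S ⇒ (((SSS)))S   [S → S S]
(((SSS)))S ⇒ ((((S)SS)))S   [S → ( S )]
((((S)SS)))S ⇒ (((((S))SS)))S   [S → ( S )]
(((((S))SS)))S ⇒ (((((()))SS)))S   [S → ( )]
(((((()))SS)))S ⇒ (((((()))()S)))S   [S → ( )]
(((((()))()S)))S ⇒ (((((()))()())))S   [S → ( )]
(((((()))()())))S ⇒ (((((()))()())))()   [S → ( )]

S⇒SS⇒(S)S⇒((S))S⇒(((S)))S⇒(((SS)))S⇒(((SSS)))S⇒((((S)SS)))S⇒(((((S))SS)))S⇒(((((()))SS)))S⇒(((((()))()S)))S⇒(((((()))()())))S⇒(((((()))()())))()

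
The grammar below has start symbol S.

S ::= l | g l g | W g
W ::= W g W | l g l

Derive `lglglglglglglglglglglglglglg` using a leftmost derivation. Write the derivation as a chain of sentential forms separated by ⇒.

S ⇒ Wg   [S ::= W g]
Wg ⇒ WgWg   [W ::= W g W]
WgWg ⇒ WgWgWg   [W ::= W g W]
WgWgWg ⇒ WgWgWgWg   [W ::= W g W]
WgWgWgWg ⇒ lglgWgWgWg   [W ::= l g l]
lglgWgWgWg ⇒ lglgWgWgWgWg   [W ::= W g W]
lglgWgWgWgWg ⇒ lglgWgWgWgWgWg   [W ::= W g W]
lglgWgWgWgWgWg ⇒ lglgWgWgWgWgWgWg   [W ::= W g W]
lglgWgWgWgWgWgWg ⇒ lglglglgWgWgWgWgWg   [W ::= l g l]
lglglglgWgWgWgWgWg ⇒ lglglglglglgWgWgWgWg   [W ::= l g l]
lglglglglglgWgWgWgWg ⇒ lglglglglglglglgWgWgWg   [W ::= l g l]
lglglglglglglglgWgWgWg ⇒ lglglglglglglglglglgWgWg   [W ::= l g l]
lglglglglglglglglglgWgWg ⇒ lglglglglglglglglglglglgWg   [W ::= l g l]
lglglglglglglglglglglglgWg ⇒ lglglglglglglglglglglglglglg   [W ::= l g l]

S ⇒ Wg ⇒ WgWg ⇒ WgWgWg ⇒ WgWgWgWg ⇒ lglgWgWgWg ⇒ lglgWgWgWgWg ⇒ lglgWgWgWgWgWg ⇒ lglgWgWgWgWgWgWg ⇒ lglglglgWgWgWgWgWg ⇒ lglglglglglgWgWgWgWg ⇒ lglglglglglglglgWgWgWg ⇒ lglglglglglglglglglgWgWg ⇒ lglglglglglglglglglglglgWg ⇒ lglglglglglglglglglglglglglg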